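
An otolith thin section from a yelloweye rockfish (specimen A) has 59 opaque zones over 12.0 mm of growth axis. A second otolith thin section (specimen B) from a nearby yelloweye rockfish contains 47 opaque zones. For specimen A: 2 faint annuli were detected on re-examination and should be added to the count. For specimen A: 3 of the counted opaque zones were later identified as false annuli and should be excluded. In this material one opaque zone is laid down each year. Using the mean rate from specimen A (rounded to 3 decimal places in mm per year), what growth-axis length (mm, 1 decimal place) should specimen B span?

9.7 mm

Specimen A: adjusted count: 59 − 3 + 2 = 58 opaque zones.
A: Mean rate = 12.0 mm / 58 years ≈ 0.207 mm/year.
B's length ≈ 0.207 × 47 = 9.7 mm.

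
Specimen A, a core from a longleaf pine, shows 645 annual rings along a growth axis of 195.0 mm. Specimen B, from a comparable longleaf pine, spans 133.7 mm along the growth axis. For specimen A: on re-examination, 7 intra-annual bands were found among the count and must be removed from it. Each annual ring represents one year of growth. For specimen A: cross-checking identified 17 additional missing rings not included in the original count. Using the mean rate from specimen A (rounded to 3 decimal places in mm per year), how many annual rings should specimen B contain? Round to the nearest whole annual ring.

Specimen A: true annual ring count = 645 − 7 + 17 = 655.
A: 195.0 mm over 655 years gives 195.0 / 655 ≈ 0.298 mm/year.
For B, 133.7 / 0.298 = 448.66 years ≈ 449 annual rings.

449 annual rings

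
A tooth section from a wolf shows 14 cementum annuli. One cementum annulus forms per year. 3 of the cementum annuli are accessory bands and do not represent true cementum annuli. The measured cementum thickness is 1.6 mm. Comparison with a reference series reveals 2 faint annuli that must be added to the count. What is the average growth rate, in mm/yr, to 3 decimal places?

0.123 mm/yr

True cementum annulus count = 14 − 3 + 2 = 13.
1.6 mm over 13 years gives 1.6 / 13 ≈ 0.123 mm/yr.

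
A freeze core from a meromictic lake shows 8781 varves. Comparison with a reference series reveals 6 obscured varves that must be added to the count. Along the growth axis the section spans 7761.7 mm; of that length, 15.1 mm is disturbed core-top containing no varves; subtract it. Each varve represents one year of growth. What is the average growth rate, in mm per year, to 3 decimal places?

Adjusted count: 8781 + 6 = 8787 varves.
Removing the 15.1 mm offcut leaves 7761.7 − 15.1 = 7746.6 mm.
Mean rate = 7746.6 mm / 8787 years ≈ 0.882 mm per year.

0.882 mm per year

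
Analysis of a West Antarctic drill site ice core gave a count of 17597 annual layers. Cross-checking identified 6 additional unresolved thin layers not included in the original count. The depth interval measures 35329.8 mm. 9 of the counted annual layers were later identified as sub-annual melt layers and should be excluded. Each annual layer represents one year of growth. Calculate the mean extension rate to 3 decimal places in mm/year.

2.008 mm/year

True annual layer count = 17597 − 9 + 6 = 17594.
Extension rate ≈ 35329.8 / 17594 = 2.008 mm/year.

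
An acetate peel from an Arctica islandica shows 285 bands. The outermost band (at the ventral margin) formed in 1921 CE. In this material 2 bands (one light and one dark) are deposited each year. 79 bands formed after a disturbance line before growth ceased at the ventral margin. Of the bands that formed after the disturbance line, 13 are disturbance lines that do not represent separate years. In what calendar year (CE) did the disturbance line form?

1888 CE

There are 79 bands younger than the disturbance line.
79 − 13 false = 66 true bands after the disturbance line.
With 2 bands per year, 66 / 2 = 33 years.
The band at the ventral margin is 1921 CE, so the disturbance line dates to 1921 − 33 = 1888 CE.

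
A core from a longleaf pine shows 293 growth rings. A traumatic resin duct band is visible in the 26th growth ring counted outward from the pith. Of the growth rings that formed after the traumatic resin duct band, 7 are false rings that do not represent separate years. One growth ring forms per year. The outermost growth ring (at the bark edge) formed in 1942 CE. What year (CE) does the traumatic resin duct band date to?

1682 CE

293 − 26 = 267 growth rings lie beyond the traumatic resin duct band toward the bark edge.
Removing the 7 false growth rings leaves 267 − 7 = 260 true growth rings beyond the traumatic resin duct band.
The growth ring at the bark edge is 1942 CE, so the traumatic resin duct band dates to 1942 − 260 = 1682 CE.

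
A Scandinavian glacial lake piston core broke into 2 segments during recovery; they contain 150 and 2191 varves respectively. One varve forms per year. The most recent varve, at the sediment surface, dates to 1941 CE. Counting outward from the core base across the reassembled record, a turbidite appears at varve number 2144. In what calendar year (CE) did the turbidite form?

1744 CE

Total varves = 150 + 2191 = 2341.
Between varve 2144 and the sediment surface there are 2341 − 2144 = 197 varves.
The varve at the sediment surface is 1941 CE, so the turbidite dates to 1941 − 197 = 1744 CE.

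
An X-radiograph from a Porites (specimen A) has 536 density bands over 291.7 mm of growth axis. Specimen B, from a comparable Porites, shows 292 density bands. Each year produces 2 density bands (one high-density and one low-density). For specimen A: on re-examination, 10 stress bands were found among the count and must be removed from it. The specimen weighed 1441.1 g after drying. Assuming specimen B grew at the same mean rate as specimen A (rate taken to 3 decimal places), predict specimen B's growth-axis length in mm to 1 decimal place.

Specimen A: true density band count = 536 − 10 = 526.
Specimen A: 526 density bands at 2 per year is 526 / 2 = 263 years.
A: Extension rate ≈ 291.7 / 263 = 1.109 mm per year.
Specimen B: with 2 density bands per year, 292 / 2 = 146 years. Length of B = 1.109 × 146 = 161.9 mm.

161.9 mm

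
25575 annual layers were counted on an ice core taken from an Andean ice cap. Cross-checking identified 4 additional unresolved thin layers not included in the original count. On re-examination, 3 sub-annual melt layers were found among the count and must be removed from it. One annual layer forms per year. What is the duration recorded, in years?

25576 years

Adjusted count: 25575 − 3 + 4 = 25576 annual layers.
At one annual layer per year, that is 25576 years.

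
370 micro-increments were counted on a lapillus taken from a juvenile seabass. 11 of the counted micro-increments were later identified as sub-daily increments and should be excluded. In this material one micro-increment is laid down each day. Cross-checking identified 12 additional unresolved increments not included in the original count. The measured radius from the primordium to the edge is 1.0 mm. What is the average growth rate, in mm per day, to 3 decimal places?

True micro-increment count = 370 − 11 + 12 = 371.
1.0 mm over 371 days gives 1.0 / 371 ≈ 0.003 mm per day.

0.003 mm per day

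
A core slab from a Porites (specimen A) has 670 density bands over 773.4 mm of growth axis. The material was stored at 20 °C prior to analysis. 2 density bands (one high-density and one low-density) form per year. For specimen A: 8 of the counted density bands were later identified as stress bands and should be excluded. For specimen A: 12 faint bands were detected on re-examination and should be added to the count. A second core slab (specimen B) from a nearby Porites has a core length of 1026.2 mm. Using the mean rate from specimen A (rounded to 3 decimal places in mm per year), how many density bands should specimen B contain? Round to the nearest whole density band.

894 density bands

Specimen A: correcting the raw count gives 670 − 8 + 12 = 674 true density bands.
Specimen A: dividing by 2 density bands per year: 674 / 2 = 337 years.
A: Extension rate ≈ 773.4 / 337 = 2.295 mm/yr.
B spans 1026.2 / 2.295 = 447.15 years; at 2 density bands per year that is 447.15 × 2 ≈ 894 density bands.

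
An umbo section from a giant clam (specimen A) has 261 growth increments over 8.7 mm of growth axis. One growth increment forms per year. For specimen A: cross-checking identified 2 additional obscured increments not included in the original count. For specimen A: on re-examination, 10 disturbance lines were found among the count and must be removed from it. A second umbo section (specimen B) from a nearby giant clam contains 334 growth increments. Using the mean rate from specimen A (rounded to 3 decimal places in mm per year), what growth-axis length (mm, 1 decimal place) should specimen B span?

Specimen A: correcting the raw count gives 261 − 10 + 2 = 253 true growth increments.
A: 8.7 mm over 253 years gives 8.7 / 253 ≈ 0.034 mm/year.
Length of B = 0.034 × 334 = 11.4 mm.

11.4 mm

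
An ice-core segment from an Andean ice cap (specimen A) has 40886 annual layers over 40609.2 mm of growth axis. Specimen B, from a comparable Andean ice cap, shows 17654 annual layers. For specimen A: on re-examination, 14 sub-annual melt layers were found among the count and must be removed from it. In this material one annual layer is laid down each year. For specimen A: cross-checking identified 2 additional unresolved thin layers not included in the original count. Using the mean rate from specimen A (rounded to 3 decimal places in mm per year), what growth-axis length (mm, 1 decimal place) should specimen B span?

Specimen A: true annual layer count = 40886 − 14 + 2 = 40874.
A: Extension rate ≈ 40609.2 / 40874 = 0.994 mm/year.
Length of B = 0.994 × 17654 = 17548.1 mm.

17548.1 mm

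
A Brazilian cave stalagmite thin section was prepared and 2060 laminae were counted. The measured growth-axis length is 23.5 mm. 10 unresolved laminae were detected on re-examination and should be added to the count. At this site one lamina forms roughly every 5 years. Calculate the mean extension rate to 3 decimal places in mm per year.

0.002 mm per year

True lamina count = 2060 + 10 = 2070.
Multiplying by 5 years per lamina: 2070 × 5 = 10350 years.
23.5 mm over 10350 years gives 23.5 / 10350 ≈ 0.002 mm per year.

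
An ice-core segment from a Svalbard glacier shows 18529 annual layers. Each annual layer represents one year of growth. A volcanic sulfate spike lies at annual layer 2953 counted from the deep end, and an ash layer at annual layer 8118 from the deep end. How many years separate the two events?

8118 − 2953 = 5165 annual layers lie between the two events.
At one annual layer per year, 5165 years elapsed between them.

5165 years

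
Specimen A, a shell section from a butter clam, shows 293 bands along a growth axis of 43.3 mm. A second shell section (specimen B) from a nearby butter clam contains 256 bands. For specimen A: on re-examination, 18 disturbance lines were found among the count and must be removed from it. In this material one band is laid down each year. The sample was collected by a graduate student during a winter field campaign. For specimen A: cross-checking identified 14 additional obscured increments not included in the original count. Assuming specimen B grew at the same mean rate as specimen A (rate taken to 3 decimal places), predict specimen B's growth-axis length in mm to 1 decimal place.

Specimen A: after corrections the count is 293 − 18 + 14 = 289 bands.
A: 43.3 mm over 289 years gives 43.3 / 289 ≈ 0.150 mm/yr.
For B, 0.150 mm/year × 256 years = 38.4 mm.

38.4 mm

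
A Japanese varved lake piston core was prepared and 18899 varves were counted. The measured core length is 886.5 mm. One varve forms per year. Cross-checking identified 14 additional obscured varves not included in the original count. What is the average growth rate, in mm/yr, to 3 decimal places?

After corrections the count is 18899 + 14 = 18913 varves.
Extension rate ≈ 886.5 / 18913 = 0.047 mm/yr.

0.047 mm/yr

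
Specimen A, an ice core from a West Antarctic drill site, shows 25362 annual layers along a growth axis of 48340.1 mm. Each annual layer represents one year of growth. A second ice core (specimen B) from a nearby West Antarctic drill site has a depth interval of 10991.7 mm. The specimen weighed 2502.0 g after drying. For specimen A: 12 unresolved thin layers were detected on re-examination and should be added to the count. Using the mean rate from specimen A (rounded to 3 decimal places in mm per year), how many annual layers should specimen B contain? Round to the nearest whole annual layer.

5770 annual layers

Specimen A: after corrections the count is 25362 + 12 = 25374 annual layers.
A: 48340.1 mm over 25374 years gives 48340.1 / 25374 ≈ 1.905 mm/year.
B spans 10991.7 / 1.905 = 5769.92 years ≈ 5770 annual layers.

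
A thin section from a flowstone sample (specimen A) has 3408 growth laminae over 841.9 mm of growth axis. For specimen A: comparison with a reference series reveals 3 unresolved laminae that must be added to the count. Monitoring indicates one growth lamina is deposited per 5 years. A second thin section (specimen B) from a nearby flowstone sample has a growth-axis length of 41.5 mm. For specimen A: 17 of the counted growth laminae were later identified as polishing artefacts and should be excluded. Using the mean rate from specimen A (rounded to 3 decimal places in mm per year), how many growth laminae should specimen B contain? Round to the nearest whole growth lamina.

166 growth laminae

Specimen A: adjusted count: 3408 − 17 + 3 = 3394 growth laminae.
Specimen A: 3394 growth laminae at 5 years each span 3394 × 5 = 16970 years.
A: 841.9 mm over 16970 years gives 841.9 / 16970 ≈ 0.050 mm/yr.
Specimen B: 41.5 mm / 0.050 mm per year = 830.00 years; at 5 years per growth lamina that is 830.00 / 5 ≈ 166 growth laminae.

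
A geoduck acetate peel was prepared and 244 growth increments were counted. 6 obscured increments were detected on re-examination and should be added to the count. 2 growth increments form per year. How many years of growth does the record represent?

True growth increment count = 244 + 6 = 250.
With 2 growth increments per year, 250 / 2 = 125 years.

125 years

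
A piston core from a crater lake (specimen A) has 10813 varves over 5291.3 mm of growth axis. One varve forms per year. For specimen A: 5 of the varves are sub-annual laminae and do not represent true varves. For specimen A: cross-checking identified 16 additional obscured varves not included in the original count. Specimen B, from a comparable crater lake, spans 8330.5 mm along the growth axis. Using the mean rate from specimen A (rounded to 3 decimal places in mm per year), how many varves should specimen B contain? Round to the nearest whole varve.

17036 varves

Specimen A: adjusted count: 10813 − 5 + 16 = 10824 varves.
A: Mean rate = 5291.3 mm / 10824 years ≈ 0.489 mm/yr.
B spans 8330.5 / 0.489 = 17035.79 years ≈ 17036 varves.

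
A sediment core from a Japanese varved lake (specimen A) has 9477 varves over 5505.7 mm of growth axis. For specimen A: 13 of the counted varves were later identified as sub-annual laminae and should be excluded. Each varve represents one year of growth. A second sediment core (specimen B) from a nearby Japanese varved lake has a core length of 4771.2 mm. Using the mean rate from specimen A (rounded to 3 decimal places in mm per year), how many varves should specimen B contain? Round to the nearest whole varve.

Specimen A: correcting the raw count gives 9477 − 13 = 9464 true varves.
A: Extension rate ≈ 5505.7 / 9464 = 0.582 mm/yr.
Specimen B: 4771.2 mm / 0.582 mm per year = 8197.94 years ≈ 8198 varves.

8198 varves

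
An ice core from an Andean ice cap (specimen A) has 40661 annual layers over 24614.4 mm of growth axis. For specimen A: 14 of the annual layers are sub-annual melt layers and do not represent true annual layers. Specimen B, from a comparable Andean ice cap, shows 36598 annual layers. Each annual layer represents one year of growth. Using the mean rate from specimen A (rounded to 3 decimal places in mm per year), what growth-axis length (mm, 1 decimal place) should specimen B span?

Specimen A: after corrections the count is 40661 − 14 = 40647 annual layers.
A: Mean rate = 24614.4 mm / 40647 years ≈ 0.606 mm per year.
For B, 0.606 mm/year × 36598 years = 22178.4 mm.

22178.4 mm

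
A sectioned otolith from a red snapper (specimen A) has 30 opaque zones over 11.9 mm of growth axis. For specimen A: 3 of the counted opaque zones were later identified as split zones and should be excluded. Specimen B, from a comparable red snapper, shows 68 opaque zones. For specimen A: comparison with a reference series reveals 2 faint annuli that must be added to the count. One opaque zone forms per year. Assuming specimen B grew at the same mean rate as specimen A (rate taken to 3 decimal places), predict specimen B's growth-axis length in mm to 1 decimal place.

27.9 mm

Specimen A: adjusted count: 30 − 3 + 2 = 29 opaque zones.
A: 11.9 mm over 29 years gives 11.9 / 29 ≈ 0.410 mm per year.
Length of B = 0.410 × 68 = 27.9 mm.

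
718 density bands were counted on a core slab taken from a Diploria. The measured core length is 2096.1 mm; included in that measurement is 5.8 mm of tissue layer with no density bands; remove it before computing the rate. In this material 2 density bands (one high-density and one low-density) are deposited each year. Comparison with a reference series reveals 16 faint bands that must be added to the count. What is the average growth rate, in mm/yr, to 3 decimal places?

True density band count = 718 + 16 = 734.
Dividing by 2 density bands per year: 734 / 2 = 367 years.
The growth record spans 2096.1 − 5.8 = 2090.3 mm.
Extension rate ≈ 2090.3 / 367 = 5.696 mm/yr.

5.696 mm/yr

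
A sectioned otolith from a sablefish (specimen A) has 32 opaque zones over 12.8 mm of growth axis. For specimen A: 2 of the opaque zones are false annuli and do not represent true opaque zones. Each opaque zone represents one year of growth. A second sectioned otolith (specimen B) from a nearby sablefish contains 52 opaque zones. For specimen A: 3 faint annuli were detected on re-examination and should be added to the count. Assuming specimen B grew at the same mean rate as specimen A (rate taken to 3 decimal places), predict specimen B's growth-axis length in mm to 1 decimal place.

20.2 mm

Specimen A: adjusted count: 32 − 2 + 3 = 33 opaque zones.
A: 12.8 mm over 33 years gives 12.8 / 33 ≈ 0.388 mm per year.
Length of B = 0.388 × 52 = 20.2 mm.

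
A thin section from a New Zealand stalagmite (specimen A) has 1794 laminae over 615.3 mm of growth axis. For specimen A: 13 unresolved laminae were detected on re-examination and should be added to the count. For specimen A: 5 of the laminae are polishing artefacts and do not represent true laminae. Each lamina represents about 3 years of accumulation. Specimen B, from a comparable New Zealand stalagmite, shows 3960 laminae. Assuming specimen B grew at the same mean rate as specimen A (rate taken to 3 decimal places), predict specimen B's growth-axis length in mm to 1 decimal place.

Specimen A: true lamina count = 1794 − 5 + 13 = 1802.
Specimen A: at 3 years per lamina, 1802 × 3 = 5406 years.
A: Extension rate ≈ 615.3 / 5406 = 0.114 mm per year.
Specimen B: at 3 years per lamina, 3960 × 3 = 11880 years. B's length ≈ 0.114 × 11880 = 1354.3 mm.

1354.3 mm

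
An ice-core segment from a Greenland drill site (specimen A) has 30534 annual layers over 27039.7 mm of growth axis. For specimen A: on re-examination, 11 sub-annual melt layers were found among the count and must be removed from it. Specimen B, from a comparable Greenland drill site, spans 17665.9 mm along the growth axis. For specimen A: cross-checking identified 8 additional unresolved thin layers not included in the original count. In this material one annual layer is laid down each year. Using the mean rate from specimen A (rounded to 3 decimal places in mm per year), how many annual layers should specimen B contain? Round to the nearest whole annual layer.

19939 annual layers

Specimen A: after corrections the count is 30534 − 11 + 8 = 30531 annual layers.
A: Mean rate = 27039.7 mm / 30531 years ≈ 0.886 mm per year.
For B, 17665.9 / 0.886 = 19938.94 years ≈ 19939 annual layers.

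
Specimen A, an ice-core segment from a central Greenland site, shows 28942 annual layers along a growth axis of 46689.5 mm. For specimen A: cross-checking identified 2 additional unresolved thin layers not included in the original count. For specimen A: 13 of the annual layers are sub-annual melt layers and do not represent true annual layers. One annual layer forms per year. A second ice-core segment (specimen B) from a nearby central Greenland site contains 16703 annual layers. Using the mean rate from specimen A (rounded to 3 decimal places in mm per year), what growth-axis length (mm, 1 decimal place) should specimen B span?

Specimen A: true annual layer count = 28942 − 13 + 2 = 28931.
A: Mean rate = 46689.5 mm / 28931 years ≈ 1.614 mm/year.
Length of B = 1.614 × 16703 = 26958.6 mm.

26958.6 mm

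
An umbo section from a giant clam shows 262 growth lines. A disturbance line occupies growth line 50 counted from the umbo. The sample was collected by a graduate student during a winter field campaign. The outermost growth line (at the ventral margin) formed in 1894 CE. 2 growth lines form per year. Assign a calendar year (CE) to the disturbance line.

262 − 50 = 212 growth lines lie beyond the disturbance line toward the ventral margin.
With 2 growth lines per year, 212 / 2 = 106 years.
The growth line at the ventral margin is 1894 CE, so the disturbance line dates to 1894 − 106 = 1788 CE.

1788 CE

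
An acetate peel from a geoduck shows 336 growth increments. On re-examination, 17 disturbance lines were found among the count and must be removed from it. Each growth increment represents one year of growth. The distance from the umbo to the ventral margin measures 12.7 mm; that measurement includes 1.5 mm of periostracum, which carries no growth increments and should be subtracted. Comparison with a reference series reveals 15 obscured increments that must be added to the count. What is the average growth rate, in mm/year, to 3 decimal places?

0.034 mm/year

True growth increment count = 336 − 17 + 15 = 334.
Net length = 12.7 − 1.5 = 11.2 mm.
Extension rate ≈ 11.2 / 334 = 0.034 mm/year.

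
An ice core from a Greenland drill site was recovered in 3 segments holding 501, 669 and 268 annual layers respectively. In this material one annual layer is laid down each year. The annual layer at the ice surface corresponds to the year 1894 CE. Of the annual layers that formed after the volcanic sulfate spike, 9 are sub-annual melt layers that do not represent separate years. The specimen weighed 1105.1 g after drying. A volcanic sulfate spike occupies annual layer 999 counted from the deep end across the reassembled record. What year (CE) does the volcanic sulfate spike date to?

Total annual layers = 501 + 669 + 268 = 1438.
The volcanic sulfate spike sits at annual layer 999 from the deep end, so 1438 − 999 = 439 annual layers formed after it.
Excluding 9 false annual layers: 439 − 9 = 430.
1894 − 430 = 1464 CE.

1464 CE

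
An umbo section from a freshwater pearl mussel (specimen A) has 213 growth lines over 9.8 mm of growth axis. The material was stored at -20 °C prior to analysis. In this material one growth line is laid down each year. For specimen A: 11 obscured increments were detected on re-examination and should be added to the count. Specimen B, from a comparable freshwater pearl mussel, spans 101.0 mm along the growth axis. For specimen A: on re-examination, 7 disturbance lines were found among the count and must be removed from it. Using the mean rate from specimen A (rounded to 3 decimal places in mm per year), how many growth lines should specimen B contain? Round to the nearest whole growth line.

Specimen A: true growth line count = 213 − 7 + 11 = 217.
A: Extension rate ≈ 9.8 / 217 = 0.045 mm per year.
For B, 101.0 / 0.045 = 2244.44 years ≈ 2244 growth lines.

2244 growth lines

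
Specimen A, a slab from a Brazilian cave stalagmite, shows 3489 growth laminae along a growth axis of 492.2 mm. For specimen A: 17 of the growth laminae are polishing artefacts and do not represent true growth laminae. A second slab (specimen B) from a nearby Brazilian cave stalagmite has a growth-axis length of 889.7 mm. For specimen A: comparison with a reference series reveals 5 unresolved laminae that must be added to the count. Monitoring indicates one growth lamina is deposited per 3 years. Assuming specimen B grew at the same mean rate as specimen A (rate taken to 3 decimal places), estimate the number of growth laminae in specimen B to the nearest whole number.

6310 growth laminae

Specimen A: after corrections the count is 3489 − 17 + 5 = 3477 growth laminae.
Specimen A: 3477 growth laminae at 3 years each span 3477 × 3 = 10431 years.
A: 492.2 mm over 10431 years gives 492.2 / 10431 ≈ 0.047 mm per year.
Specimen B: 889.7 mm / 0.047 mm per year = 18929.79 years; at 3 years per growth lamina that is 18929.79 / 3 ≈ 6310 growth laminae.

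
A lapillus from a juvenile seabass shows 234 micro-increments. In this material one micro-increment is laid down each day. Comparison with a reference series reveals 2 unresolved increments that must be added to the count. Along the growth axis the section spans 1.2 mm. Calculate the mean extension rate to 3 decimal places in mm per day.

0.005 mm per day

True micro-increment count = 234 + 2 = 236.
1.2 mm over 236 days gives 1.2 / 236 ≈ 0.005 mm per day.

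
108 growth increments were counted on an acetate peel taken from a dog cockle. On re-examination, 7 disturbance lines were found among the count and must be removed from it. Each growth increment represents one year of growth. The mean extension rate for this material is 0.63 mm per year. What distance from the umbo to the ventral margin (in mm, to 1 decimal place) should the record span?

Adjusted count: 108 − 7 = 101 growth increments.
101 years at 0.63 mm/year gives 0.63 × 101 = 63.6 mm.

63.6 mm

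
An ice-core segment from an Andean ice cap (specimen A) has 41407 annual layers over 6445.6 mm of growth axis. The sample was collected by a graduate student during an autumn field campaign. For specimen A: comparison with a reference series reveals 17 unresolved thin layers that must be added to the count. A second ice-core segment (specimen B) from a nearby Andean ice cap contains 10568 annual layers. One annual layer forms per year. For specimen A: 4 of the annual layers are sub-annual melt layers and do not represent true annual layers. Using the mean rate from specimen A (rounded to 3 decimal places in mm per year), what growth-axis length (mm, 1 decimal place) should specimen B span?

Specimen A: adjusted count: 41407 − 4 + 17 = 41420 annual layers.
A: Mean rate = 6445.6 mm / 41420 years ≈ 0.156 mm per year.
B's length ≈ 0.156 × 10568 = 1648.6 mm.

1648.6 mm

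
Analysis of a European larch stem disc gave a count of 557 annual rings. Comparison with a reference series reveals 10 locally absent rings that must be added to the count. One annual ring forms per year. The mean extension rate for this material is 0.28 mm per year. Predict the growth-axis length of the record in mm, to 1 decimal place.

True annual ring count = 557 + 10 = 567.
Length ≈ 0.28 × 567 = 158.8 mm.

158.8 mm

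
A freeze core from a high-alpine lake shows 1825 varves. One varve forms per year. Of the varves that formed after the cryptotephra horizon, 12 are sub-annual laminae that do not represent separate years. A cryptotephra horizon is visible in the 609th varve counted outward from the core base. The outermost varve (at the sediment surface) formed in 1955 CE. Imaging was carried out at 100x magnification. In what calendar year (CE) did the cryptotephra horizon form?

751 CE

Between varve 609 and the sediment surface there are 1825 − 609 = 1216 varves.
Removing the 12 false varves leaves 1216 − 12 = 1204 true varves beyond the cryptotephra horizon.
The varve at the sediment surface is 1955 CE, so the cryptotephra horizon dates to 1955 − 1204 = 751 CE.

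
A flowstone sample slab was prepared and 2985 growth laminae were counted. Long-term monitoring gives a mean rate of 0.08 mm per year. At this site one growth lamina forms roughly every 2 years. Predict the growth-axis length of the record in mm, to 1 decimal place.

2985 growth laminae at 2 years each span 2985 × 2 = 5970 years.
Predicted length = 0.08 mm/year × 5970 years = 477.6 mm.

477.6 mm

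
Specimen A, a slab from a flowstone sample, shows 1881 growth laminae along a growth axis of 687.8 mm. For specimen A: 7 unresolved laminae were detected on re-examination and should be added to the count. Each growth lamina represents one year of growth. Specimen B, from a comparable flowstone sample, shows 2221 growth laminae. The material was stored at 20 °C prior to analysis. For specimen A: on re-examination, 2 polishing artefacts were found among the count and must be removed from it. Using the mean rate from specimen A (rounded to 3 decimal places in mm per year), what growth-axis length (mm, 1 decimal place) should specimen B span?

810.7 mm

Specimen A: after corrections the count is 1881 − 2 + 7 = 1886 growth laminae.
A: 687.8 mm over 1886 years gives 687.8 / 1886 ≈ 0.365 mm/yr.
For B, 0.365 mm/year × 2221 years = 810.7 mm.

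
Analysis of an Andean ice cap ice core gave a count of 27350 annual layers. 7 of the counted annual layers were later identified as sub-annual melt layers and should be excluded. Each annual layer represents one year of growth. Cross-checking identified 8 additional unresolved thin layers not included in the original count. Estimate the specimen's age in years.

27351 yr

Adjusted count: 27350 − 7 + 8 = 27351 annual layers.
With a one-to-one annual layer periodicity this is 27351 years.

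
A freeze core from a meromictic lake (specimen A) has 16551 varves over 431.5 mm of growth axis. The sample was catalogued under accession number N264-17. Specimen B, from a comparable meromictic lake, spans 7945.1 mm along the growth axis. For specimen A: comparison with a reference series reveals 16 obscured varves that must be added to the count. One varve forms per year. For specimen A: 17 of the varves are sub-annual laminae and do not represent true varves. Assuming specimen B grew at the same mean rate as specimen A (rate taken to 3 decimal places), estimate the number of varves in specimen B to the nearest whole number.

305581 varves

Specimen A: true varve count = 16551 − 17 + 16 = 16550.
A: Mean rate = 431.5 mm / 16550 years ≈ 0.026 mm/yr.
For B, 7945.1 / 0.026 = 305580.77 years ≈ 305581 varves.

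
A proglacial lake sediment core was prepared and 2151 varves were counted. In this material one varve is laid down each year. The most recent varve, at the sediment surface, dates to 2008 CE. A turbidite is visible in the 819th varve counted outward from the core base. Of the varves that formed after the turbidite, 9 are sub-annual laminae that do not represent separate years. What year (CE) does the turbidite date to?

685 CE

2151 − 819 = 1332 varves lie beyond the turbidite toward the sediment surface.
Removing the 9 false varves leaves 1332 − 9 = 1323 true varves beyond the turbidite.
The varve at the sediment surface is 2008 CE, so the turbidite dates to 2008 − 1323 = 685 CE.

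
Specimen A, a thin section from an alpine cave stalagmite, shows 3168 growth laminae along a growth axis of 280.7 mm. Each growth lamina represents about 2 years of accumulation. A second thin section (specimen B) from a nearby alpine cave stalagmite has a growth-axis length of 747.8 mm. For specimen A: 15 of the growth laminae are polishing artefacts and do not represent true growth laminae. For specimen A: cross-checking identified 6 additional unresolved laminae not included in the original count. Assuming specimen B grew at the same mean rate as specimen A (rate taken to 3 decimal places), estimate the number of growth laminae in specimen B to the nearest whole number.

8498 growth laminae

Specimen A: adjusted count: 3168 − 15 + 6 = 3159 growth laminae.
Specimen A: at 2 years per growth lamina, 3159 × 2 = 6318 years.
A: Mean rate = 280.7 mm / 6318 years ≈ 0.044 mm per year.
Specimen B: 747.8 mm / 0.044 mm per year = 16995.45 years; at 2 years per growth lamina that is 16995.45 / 2 ≈ 8498 growth laminae.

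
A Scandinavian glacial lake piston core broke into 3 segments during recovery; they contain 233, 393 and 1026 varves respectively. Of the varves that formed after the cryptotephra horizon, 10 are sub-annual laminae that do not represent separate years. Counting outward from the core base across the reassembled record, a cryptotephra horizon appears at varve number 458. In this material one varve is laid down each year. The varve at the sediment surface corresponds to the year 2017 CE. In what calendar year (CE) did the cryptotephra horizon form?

Total varves = 233 + 393 + 1026 = 1652.
Between varve 458 and the sediment surface there are 1652 − 458 = 1194 varves.
Removing the 10 false varves leaves 1194 − 10 = 1184 true varves beyond the cryptotephra horizon.
2017 − 1184 = 833 CE.

833 CE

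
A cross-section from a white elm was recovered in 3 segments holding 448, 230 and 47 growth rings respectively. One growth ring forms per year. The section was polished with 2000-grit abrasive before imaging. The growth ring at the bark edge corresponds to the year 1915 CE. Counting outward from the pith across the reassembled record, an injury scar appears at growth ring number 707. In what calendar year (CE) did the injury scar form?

Total growth rings = 448 + 230 + 47 = 725.
The injury scar sits at growth ring 707 from the pith, so 725 − 707 = 18 growth rings formed after it.
1915 − 18 = 1897 CE.

1897 CE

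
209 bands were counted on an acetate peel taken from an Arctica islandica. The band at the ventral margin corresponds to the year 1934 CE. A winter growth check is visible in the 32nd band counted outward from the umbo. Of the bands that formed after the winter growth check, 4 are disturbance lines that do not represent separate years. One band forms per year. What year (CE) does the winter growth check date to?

1761 CE

Between band 32 and the ventral margin there are 209 − 32 = 177 bands.
Removing the 4 false bands leaves 177 − 4 = 173 true bands beyond the winter growth check.
Counting back 173 years from 1934 CE places the winter growth check in 1934 − 173 = 1761 CE.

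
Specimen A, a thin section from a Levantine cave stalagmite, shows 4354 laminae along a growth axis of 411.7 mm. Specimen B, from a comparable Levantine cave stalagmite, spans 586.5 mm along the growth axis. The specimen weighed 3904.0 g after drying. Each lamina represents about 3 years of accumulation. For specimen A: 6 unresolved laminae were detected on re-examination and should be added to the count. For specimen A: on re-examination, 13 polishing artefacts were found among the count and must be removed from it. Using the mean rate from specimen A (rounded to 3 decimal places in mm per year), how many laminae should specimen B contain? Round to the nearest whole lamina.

Specimen A: true lamina count = 4354 − 13 + 6 = 4347.
Specimen A: at 3 years per lamina, 4347 × 3 = 13041 years.
A: 411.7 mm over 13041 years gives 411.7 / 13041 ≈ 0.032 mm/year.
For B, 586.5 / 0.032 = 18328.12 years; at 3 years per lamina that is 18328.12 / 3 ≈ 6109 laminae.

6109 laminae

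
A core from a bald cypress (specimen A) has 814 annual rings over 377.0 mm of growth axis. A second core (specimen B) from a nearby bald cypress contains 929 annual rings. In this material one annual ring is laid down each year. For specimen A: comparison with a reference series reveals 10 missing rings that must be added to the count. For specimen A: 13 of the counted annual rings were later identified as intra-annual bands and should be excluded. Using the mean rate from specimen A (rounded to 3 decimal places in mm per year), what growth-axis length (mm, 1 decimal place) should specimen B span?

432.0 mm

Specimen A: true annual ring count = 814 − 13 + 10 = 811.
A: Mean rate = 377.0 mm / 811 years ≈ 0.465 mm/yr.
Length of B = 0.465 × 929 = 432.0 mm.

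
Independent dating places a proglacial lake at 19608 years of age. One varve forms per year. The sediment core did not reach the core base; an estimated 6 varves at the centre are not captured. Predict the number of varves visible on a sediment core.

Expected varves over 19608 years: 19608.
Subtracting the 6 varves not captured gives 19608 − 6 = 19602 varves in the record.

19602 varves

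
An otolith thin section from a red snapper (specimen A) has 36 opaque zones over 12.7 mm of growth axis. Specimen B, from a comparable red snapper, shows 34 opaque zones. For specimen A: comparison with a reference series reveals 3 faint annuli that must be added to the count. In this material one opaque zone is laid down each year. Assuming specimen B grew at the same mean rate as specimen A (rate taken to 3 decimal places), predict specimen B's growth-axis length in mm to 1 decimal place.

11.1 mm

Specimen A: adjusted count: 36 + 3 = 39 opaque zones.
A: Extension rate ≈ 12.7 / 39 = 0.326 mm per year.
Length of B = 0.326 × 34 = 11.1 mm.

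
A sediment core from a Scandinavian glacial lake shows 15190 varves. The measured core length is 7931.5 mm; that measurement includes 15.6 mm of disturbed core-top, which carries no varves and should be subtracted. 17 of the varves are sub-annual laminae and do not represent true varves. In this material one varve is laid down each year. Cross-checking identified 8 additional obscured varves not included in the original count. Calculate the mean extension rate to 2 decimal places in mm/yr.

After corrections the count is 15190 − 17 + 8 = 15181 varves.
Removing the 15.6 mm offcut leaves 7931.5 − 15.6 = 7915.9 mm.
Mean rate = 7915.9 mm / 15181 years ≈ 0.52 mm/yr.

0.52 mm/yr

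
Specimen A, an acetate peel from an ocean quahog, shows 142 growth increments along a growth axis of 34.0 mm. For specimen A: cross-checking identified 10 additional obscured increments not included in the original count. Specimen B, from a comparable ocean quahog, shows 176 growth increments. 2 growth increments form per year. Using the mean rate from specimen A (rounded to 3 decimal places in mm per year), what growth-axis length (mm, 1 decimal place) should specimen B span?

39.3 mm

Specimen A: correcting the raw count gives 142 + 10 = 152 true growth increments.
Specimen A: 152 growth increments at 2 per year is 152 / 2 = 76 years.
A: Extension rate ≈ 34.0 / 76 = 0.447 mm/year.
Specimen B: 176 growth increments at 2 per year is 176 / 2 = 88 years. For B, 0.447 mm/year × 88 years = 39.3 mm.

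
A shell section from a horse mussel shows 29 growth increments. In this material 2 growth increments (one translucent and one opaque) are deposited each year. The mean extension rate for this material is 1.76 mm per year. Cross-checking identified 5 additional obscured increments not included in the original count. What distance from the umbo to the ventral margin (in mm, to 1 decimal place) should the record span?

29.9 mm

Adjusted count: 29 + 5 = 34 growth increments.
34 growth increments at 2 per year is 34 / 2 = 17 years.
Length ≈ 1.76 × 17 = 29.9 mm.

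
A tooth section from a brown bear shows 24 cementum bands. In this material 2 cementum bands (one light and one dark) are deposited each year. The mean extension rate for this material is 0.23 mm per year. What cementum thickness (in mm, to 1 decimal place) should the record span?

Dividing by 2 cementum bands per year: 24 / 2 = 12 years.
12 years at 0.23 mm/year gives 0.23 × 12 = 2.8 mm.

2.8 mm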